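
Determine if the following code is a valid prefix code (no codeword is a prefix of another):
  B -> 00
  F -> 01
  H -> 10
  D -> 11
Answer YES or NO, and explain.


Checking each pair (does one codeword prefix another?):
  B='00' vs F='01': no prefix
  B='00' vs H='10': no prefix
  B='00' vs D='11': no prefix
  F='01' vs B='00': no prefix
  F='01' vs H='10': no prefix
  F='01' vs D='11': no prefix
  H='10' vs B='00': no prefix
  H='10' vs F='01': no prefix
  H='10' vs D='11': no prefix
  D='11' vs B='00': no prefix
  D='11' vs F='01': no prefix
  D='11' vs H='10': no prefix
No violation found over all pairs.

YES -- this is a valid prefix code. No codeword is a prefix of any other codeword.


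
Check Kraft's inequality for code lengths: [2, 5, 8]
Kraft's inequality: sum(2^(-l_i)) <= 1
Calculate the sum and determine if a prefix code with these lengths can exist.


Sum = 2^(-2) + 2^(-5) + 2^(-8)
    = 0.25 + 0.03125 + 0.00390625
    = 73/256 = 0.28515625
Since 0.28515625 <= 1, Kraft's inequality IS satisfied.
A prefix code with these lengths CAN exist.

Kraft sum = 0.28515625. Satisfied.


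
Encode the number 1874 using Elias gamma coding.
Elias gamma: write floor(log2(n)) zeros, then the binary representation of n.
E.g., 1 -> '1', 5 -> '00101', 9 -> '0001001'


num_bits = floor(log2(1874)) + 1 = 11
leading_zeros = num_bits - 1 = 10
binary(1874) = 11101010010

Elias gamma(1874) = '0000000000' + '11101010010' = 000000000011101010010 (21 bits)


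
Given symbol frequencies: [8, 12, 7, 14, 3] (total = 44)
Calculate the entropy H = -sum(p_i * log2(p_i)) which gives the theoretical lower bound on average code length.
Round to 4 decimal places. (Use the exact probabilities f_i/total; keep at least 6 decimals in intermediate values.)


Per-symbol terms -p_i * log2(p_i) with p_i = f_i/44:
  p = 8/44 = 0.181818: log2(p) = -2.459432, -p*log2(p) = 0.447169
  p = 12/44 = 0.272727: log2(p) = -1.874469, -p*log2(p) = 0.511219
  p = 7/44 = 0.159091: log2(p) = -2.652077, -p*log2(p) = 0.421921
  p = 14/44 = 0.318182: log2(p) = -1.652077, -p*log2(p) = 0.525661
  p = 3/44 = 0.068182: log2(p) = -3.874469, -p*log2(p) = 0.264168
H = 0.447169 + 0.511219 + 0.421921 + 0.525661 + 0.264168 = 2.170138

H = 2.1701 bits/symbol


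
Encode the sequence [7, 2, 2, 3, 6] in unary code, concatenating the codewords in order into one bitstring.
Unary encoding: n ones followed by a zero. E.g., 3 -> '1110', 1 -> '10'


Encode each number as n ones followed by a terminating 0:
  7 -> 11111110 (8 bits)
  2 -> 110 (3 bits)
  2 -> 110 (3 bits)
  3 -> 1110 (4 bits)
  6 -> 1111110 (7 bits)
Total length = 8 + 3 + 3 + 4 + 7 = 25 bits.

Unary([7, 2, 2, 3, 6]) = 1111111011011011101111110 (25 bits)


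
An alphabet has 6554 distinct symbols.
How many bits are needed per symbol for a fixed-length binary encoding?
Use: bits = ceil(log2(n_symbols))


log2(6554) = 12.6782
Bracket: 2^12 = 4096 < 6554 <= 2^13 = 8192
So ceil(log2(6554)) = 13

bits = ceil(log2(6554)) = ceil(12.6782) = 13 bits


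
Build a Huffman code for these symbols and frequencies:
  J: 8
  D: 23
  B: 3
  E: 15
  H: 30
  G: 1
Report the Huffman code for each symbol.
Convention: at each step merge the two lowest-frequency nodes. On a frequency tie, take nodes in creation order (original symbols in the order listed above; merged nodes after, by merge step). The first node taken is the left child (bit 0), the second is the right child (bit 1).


Huffman tree construction:
Step 1: Merge G(1) + B(3) = 4
Step 2: Merge (G+B)(4) + J(8) = 12
Step 3: Merge ((G+B)+J)(12) + E(15) = 27
Step 4: Merge D(23) + (((G+B)+J)+E)(27) = 50
Step 5: Merge H(30) + (D+(((G+B)+J)+E))(50) = 80
Read each symbol's code off the tree from the root (left child = 0, right child = 1).

Codes:
  J: 1101 (length 4)
  D: 10 (length 2)
  B: 11001 (length 5)
  E: 111 (length 3)
  H: 0 (length 1)
  G: 11000 (length 5)
Average code length: 173/80 = 2.1625 bits/symbol


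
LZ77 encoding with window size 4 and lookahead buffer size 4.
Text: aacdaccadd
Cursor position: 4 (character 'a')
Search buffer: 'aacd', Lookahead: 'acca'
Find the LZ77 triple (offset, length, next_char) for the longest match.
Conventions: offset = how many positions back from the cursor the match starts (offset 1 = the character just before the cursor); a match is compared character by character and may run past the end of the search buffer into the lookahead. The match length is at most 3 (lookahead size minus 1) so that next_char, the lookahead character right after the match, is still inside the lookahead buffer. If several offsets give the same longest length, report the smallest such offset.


Try each offset into the search buffer:
  offset=1 (pos 3, char 'd'): match length 0
  offset=2 (pos 2, char 'c'): match length 0
  offset=3 (pos 1, char 'a'): match length 2
  offset=4 (pos 0, char 'a'): match length 1
Longest match has length 2 at offset 3.
next_char = character at position 4 + 2 = 6 -> 'c'

Best match: offset=3, length=2 (matching 'ac' starting at position 1)
LZ77 triple: (3, 2, 'c')


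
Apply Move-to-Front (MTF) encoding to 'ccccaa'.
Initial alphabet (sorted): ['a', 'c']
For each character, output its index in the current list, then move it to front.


MTF encoding:
'c': index 1 in ['a', 'c'] -> ['c', 'a']
'c': index 0 in ['c', 'a'] -> ['c', 'a']
'c': index 0 in ['c', 'a'] -> ['c', 'a']
'c': index 0 in ['c', 'a'] -> ['c', 'a']
'a': index 1 in ['c', 'a'] -> ['a', 'c']
'a': index 0 in ['a', 'c'] -> ['a', 'c']


Output: [1, 0, 0, 0, 1, 0]


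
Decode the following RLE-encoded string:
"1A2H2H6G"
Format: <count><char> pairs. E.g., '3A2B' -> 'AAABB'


Expanding each <count><char> pair:
  1A -> 'A'
  2H -> 'HH'
  2H -> 'HH'
  6G -> 'GGGGGG'

Decoded = AHHHHGGGGGG


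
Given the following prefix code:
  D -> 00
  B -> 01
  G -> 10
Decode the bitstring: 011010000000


Decoding step by step:
Bits 01 -> B
Bits 10 -> G
Bits 10 -> G
Bits 00 -> D
Bits 00 -> D
Bits 00 -> D


Decoded message: BGGDDD


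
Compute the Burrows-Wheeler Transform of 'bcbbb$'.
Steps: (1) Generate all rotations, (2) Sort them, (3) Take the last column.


Rotations (sorted):
  0: $bcbbb -> last char: b
  1: b$bcbb -> last char: b
  2: bb$bcb -> last char: b
  3: bbb$bc -> last char: c
  4: bcbbb$ -> last char: $
  5: cbbb$b -> last char: b


BWT = bbbc$b


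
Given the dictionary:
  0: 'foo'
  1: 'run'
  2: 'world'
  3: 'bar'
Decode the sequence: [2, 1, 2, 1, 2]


Look up each index in the dictionary:
  2 -> 'world'
  1 -> 'run'
  2 -> 'world'
  1 -> 'run'
  2 -> 'world'

Decoded: "world run world run world"


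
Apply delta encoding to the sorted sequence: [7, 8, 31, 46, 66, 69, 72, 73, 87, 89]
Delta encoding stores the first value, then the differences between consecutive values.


First value: 7
Deltas:
  8 - 7 = 1
  31 - 8 = 23
  46 - 31 = 15
  66 - 46 = 20
  69 - 66 = 3
  72 - 69 = 3
  73 - 72 = 1
  87 - 73 = 14
  89 - 87 = 2


Delta encoded: [7, 1, 23, 15, 20, 3, 3, 1, 14, 2]


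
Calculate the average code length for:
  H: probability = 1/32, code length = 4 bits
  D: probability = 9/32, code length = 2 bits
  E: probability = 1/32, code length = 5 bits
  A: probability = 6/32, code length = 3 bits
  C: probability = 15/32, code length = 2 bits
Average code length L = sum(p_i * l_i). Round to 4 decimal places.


Weighted contributions p_i * l_i:
  H: (1/32) * 4 = 4/32
  D: (9/32) * 2 = 18/32
  E: (1/32) * 5 = 5/32
  A: (6/32) * 3 = 18/32
  C: (15/32) * 2 = 30/32
Sum = (4 + 18 + 5 + 18 + 30)/32 = 75/32

L = 75/32 = 2.3438 bits/symbol


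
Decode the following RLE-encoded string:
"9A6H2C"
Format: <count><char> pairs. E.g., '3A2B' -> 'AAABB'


Expanding each <count><char> pair:
  9A -> 'AAAAAAAAA'
  6H -> 'HHHHHH'
  2C -> 'CC'

Decoded = AAAAAAAAAHHHHHHCC


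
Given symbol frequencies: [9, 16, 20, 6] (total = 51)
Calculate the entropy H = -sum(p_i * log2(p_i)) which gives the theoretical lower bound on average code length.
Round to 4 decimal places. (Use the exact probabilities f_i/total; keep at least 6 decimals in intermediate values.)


Per-symbol terms -p_i * log2(p_i) with p_i = f_i/51:
  p = 9/51 = 0.176471: log2(p) = -2.502500, -p*log2(p) = 0.441618
  p = 16/51 = 0.313725: log2(p) = -1.672425, -p*log2(p) = 0.524682
  p = 20/51 = 0.392157: log2(p) = -1.350497, -p*log2(p) = 0.529607
  p = 6/51 = 0.117647: log2(p) = -3.087463, -p*log2(p) = 0.363231
H = 0.441618 + 0.524682 + 0.529607 + 0.363231 = 1.859138

H = 1.8591 bits/symbol


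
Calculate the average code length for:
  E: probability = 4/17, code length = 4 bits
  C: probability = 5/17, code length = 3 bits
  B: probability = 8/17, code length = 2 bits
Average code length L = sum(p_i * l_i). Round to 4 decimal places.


Weighted contributions p_i * l_i:
  E: (4/17) * 4 = 16/17
  C: (5/17) * 3 = 15/17
  B: (8/17) * 2 = 16/17
Sum = (16 + 15 + 16)/17 = 47/17

L = 47/17 = 2.7647 bits/symbol


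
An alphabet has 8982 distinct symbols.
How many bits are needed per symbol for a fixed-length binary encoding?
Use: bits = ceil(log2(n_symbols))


log2(8982) = 13.1328
Bracket: 2^13 = 8192 < 8982 <= 2^14 = 16384
So ceil(log2(8982)) = 14

bits = ceil(log2(8982)) = ceil(13.1328) = 14 bits


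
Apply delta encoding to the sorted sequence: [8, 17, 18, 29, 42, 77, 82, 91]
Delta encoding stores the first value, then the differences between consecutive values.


First value: 8
Deltas:
  17 - 8 = 9
  18 - 17 = 1
  29 - 18 = 11
  42 - 29 = 13
  77 - 42 = 35
  82 - 77 = 5
  91 - 82 = 9


Delta encoded: [8, 9, 1, 11, 13, 35, 5, 9]


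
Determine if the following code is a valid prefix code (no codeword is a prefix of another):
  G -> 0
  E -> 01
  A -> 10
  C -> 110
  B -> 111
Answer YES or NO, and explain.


Checking each pair (does one codeword prefix another?):
  G='0' vs E='01': prefix -- VIOLATION

NO -- this is NOT a valid prefix code. G (0) is a prefix of E (01).


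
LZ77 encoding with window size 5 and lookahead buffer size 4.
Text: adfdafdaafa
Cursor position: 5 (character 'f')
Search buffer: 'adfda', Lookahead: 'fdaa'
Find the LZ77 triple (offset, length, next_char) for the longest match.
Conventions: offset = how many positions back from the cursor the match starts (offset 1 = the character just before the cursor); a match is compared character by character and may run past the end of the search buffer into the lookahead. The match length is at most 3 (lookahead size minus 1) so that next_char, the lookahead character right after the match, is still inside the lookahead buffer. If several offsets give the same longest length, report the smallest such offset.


Try each offset into the search buffer:
  offset=1 (pos 4, char 'a'): match length 0
  offset=2 (pos 3, char 'd'): match length 0
  offset=3 (pos 2, char 'f'): match length 3
  offset=4 (pos 1, char 'd'): match length 0
  offset=5 (pos 0, char 'a'): match length 0
Longest match has length 3 at offset 3.
next_char = character at position 5 + 3 = 8 -> 'a'

Best match: offset=3, length=3 (matching 'fda' starting at position 2)
LZ77 triple: (3, 3, 'a')


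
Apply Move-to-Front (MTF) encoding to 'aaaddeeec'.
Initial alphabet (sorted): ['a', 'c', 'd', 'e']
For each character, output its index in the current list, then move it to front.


MTF encoding:
'a': index 0 in ['a', 'c', 'd', 'e'] -> ['a', 'c', 'd', 'e']
'a': index 0 in ['a', 'c', 'd', 'e'] -> ['a', 'c', 'd', 'e']
'a': index 0 in ['a', 'c', 'd', 'e'] -> ['a', 'c', 'd', 'e']
'd': index 2 in ['a', 'c', 'd', 'e'] -> ['d', 'a', 'c', 'e']
'd': index 0 in ['d', 'a', 'c', 'e'] -> ['d', 'a', 'c', 'e']
'e': index 3 in ['d', 'a', 'c', 'e'] -> ['e', 'd', 'a', 'c']
'e': index 0 in ['e', 'd', 'a', 'c'] -> ['e', 'd', 'a', 'c']
'e': index 0 in ['e', 'd', 'a', 'c'] -> ['e', 'd', 'a', 'c']
'c': index 3 in ['e', 'd', 'a', 'c'] -> ['c', 'e', 'd', 'a']


Output: [0, 0, 0, 2, 0, 3, 0, 0, 3]


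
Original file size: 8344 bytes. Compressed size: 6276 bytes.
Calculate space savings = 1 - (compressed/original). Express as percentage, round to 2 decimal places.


ratio = compressed/original = 6276/8344 = 0.752157
savings = 1 - ratio = 1 - 0.752157 = 0.247843
as a percentage: 0.247843 * 100 = 24.78%

Space savings = 1 - 6276/8344 = 24.78%


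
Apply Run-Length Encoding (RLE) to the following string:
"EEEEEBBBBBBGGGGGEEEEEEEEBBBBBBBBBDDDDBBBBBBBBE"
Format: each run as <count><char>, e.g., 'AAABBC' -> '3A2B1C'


Scanning runs left to right:
  i=0: run of 'E' x 5 -> '5E'
  i=5: run of 'B' x 6 -> '6B'
  i=11: run of 'G' x 5 -> '5G'
  i=16: run of 'E' x 8 -> '8E'
  i=24: run of 'B' x 9 -> '9B'
  i=33: run of 'D' x 4 -> '4D'
  i=37: run of 'B' x 8 -> '8B'
  i=45: run of 'E' x 1 -> '1E'

RLE = 5E6B5G8E9B4D8B1E


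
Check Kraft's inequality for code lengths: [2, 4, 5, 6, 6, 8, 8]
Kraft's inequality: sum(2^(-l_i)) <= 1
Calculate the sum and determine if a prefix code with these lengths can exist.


Sum = 2^(-2) + 2^(-4) + 2^(-5) + 2^(-6) + 2^(-6) + 2^(-8) + 2^(-8)
    = 0.25 + 0.0625 + 0.03125 + 0.015625 + 0.015625 + 0.00390625 + 0.00390625
    = 98/256 = 0.3828125
Since 0.3828125 <= 1, Kraft's inequality IS satisfied.
A prefix code with these lengths CAN exist.

Kraft sum = 0.3828125. Satisfied.


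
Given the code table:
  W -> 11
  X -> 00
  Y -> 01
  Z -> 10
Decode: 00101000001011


Decoding:
00 -> X
10 -> Z
10 -> Z
00 -> X
00 -> X
10 -> Z
11 -> W


Result: XZZXXZW


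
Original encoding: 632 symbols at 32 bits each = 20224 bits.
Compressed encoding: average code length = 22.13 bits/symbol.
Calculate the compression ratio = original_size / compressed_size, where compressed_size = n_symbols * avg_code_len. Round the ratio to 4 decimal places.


original_size = n_symbols * orig_bits = 632 * 32 = 20224 bits
compressed_size = n_symbols * avg_code_len = 632 * 22.13 = 13986.16 bits
ratio = original_size / compressed_size = 20224 / 13986.16 = 1.446

Compression ratio = 1.446


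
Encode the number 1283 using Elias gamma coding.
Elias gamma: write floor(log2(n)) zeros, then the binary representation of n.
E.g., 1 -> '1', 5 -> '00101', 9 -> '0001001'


num_bits = floor(log2(1283)) + 1 = 11
leading_zeros = num_bits - 1 = 10
binary(1283) = 10100000011

Elias gamma(1283) = '0000000000' + '10100000011' = 000000000010100000011 (21 bits)


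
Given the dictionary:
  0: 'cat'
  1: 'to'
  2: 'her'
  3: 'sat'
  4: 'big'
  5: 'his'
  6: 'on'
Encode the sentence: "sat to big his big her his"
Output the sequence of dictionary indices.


Look up each word in the dictionary:
  'sat' -> 3
  'to' -> 1
  'big' -> 4
  'his' -> 5
  'big' -> 4
  'her' -> 2
  'his' -> 5

Encoded: [3, 1, 4, 5, 4, 2, 5]


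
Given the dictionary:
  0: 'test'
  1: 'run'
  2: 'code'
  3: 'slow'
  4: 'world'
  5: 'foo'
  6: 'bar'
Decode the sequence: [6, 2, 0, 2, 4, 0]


Look up each index in the dictionary:
  6 -> 'bar'
  2 -> 'code'
  0 -> 'test'
  2 -> 'code'
  4 -> 'world'
  0 -> 'test'

Decoded: "bar code test code world test"


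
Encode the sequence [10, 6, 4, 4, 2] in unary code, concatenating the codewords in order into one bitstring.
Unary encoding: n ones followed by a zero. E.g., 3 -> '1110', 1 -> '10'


Encode each number as n ones followed by a terminating 0:
  10 -> 11111111110 (11 bits)
  6 -> 1111110 (7 bits)
  4 -> 11110 (5 bits)
  4 -> 11110 (5 bits)
  2 -> 110 (3 bits)
Total length = 11 + 7 + 5 + 5 + 3 = 31 bits.

Unary([10, 6, 4, 4, 2]) = 1111111111011111101111011110110 (31 bits)


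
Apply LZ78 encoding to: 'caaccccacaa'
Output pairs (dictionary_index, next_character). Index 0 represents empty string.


LZ78 encoding steps:
Dictionary: {0: ''}
Step 1: w='' (idx 0), next='c' -> output (0, 'c'), add 'c' as idx 1
Step 2: w='' (idx 0), next='a' -> output (0, 'a'), add 'a' as idx 2
Step 3: w='a' (idx 2), next='c' -> output (2, 'c'), add 'ac' as idx 3
Step 4: w='c' (idx 1), next='c' -> output (1, 'c'), add 'cc' as idx 4
Step 5: w='c' (idx 1), next='a' -> output (1, 'a'), add 'ca' as idx 5
Step 6: w='ca' (idx 5), next='a' -> output (5, 'a'), add 'caa' as idx 6


Encoded: [(0, 'c'), (0, 'a'), (2, 'c'), (1, 'c'), (1, 'a'), (5, 'a')]


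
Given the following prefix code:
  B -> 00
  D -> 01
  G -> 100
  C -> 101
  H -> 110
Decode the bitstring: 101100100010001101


Decoding step by step:
Bits 101 -> C
Bits 100 -> G
Bits 100 -> G
Bits 01 -> D
Bits 00 -> B
Bits 01 -> D
Bits 101 -> C


Decoded message: CGGDBDC


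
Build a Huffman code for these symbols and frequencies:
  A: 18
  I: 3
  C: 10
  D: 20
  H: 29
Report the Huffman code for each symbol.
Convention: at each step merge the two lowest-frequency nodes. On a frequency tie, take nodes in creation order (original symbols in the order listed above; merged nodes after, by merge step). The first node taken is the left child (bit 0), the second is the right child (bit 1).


Huffman tree construction:
Step 1: Merge I(3) + C(10) = 13
Step 2: Merge (I+C)(13) + A(18) = 31
Step 3: Merge D(20) + H(29) = 49
Step 4: Merge ((I+C)+A)(31) + (D+H)(49) = 80
Read each symbol's code off the tree from the root (left child = 0, right child = 1).

Codes:
  A: 01 (length 2)
  I: 000 (length 3)
  C: 001 (length 3)
  D: 10 (length 2)
  H: 11 (length 2)
Average code length: 173/80 = 2.1625 bits/symbol


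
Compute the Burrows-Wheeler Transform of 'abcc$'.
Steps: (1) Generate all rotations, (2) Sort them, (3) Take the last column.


Rotations (sorted):
  0: $abcc -> last char: c
  1: abcc$ -> last char: $
  2: bcc$a -> last char: a
  3: c$abc -> last char: c
  4: cc$ab -> last char: b


BWT = c$acb


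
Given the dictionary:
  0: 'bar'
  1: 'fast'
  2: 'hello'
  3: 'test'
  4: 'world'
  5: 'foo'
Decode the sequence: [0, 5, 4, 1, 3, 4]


Look up each index in the dictionary:
  0 -> 'bar'
  5 -> 'foo'
  4 -> 'world'
  1 -> 'fast'
  3 -> 'test'
  4 -> 'world'

Decoded: "bar foo world fast test world"


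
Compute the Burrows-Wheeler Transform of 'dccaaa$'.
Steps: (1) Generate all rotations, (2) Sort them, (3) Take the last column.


Rotations (sorted):
  0: $dccaaa -> last char: a
  1: a$dccaa -> last char: a
  2: aa$dcca -> last char: a
  3: aaa$dcc -> last char: c
  4: caaa$dc -> last char: c
  5: ccaaa$d -> last char: d
  6: dccaaa$ -> last char: $


BWT = aaaccd$


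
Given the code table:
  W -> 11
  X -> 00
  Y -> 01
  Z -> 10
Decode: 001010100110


Decoding:
00 -> X
10 -> Z
10 -> Z
10 -> Z
01 -> Y
10 -> Z


Result: XZZZYZ


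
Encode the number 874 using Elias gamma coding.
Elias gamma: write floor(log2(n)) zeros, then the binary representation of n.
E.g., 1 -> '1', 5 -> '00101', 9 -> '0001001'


num_bits = floor(log2(874)) + 1 = 10
leading_zeros = num_bits - 1 = 9
binary(874) = 1101101010

Elias gamma(874) = '000000000' + '1101101010' = 0000000001101101010 (19 bits)


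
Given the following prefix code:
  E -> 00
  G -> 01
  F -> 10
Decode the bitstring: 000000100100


Decoding step by step:
Bits 00 -> E
Bits 00 -> E
Bits 00 -> E
Bits 10 -> F
Bits 01 -> G
Bits 00 -> E


Decoded message: EEEFGE


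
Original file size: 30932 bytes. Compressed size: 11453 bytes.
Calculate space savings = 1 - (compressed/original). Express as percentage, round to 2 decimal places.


ratio = compressed/original = 11453/30932 = 0.370264
savings = 1 - ratio = 1 - 0.370264 = 0.629736
as a percentage: 0.629736 * 100 = 62.97%

Space savings = 1 - 11453/30932 = 62.97%


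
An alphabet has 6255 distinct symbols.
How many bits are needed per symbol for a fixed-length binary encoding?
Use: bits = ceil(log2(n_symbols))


log2(6255) = 12.6108
Bracket: 2^12 = 4096 < 6255 <= 2^13 = 8192
So ceil(log2(6255)) = 13

bits = ceil(log2(6255)) = ceil(12.6108) = 13 bits


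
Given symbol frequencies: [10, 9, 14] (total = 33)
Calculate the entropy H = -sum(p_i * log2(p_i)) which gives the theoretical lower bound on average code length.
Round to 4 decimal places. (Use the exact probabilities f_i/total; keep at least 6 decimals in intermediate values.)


Per-symbol terms -p_i * log2(p_i) with p_i = f_i/33:
  p = 10/33 = 0.303030: log2(p) = -1.722466, -p*log2(p) = 0.521959
  p = 9/33 = 0.272727: log2(p) = -1.874469, -p*log2(p) = 0.511219
  p = 14/33 = 0.424242: log2(p) = -1.237039, -p*log2(p) = 0.524805
H = 0.521959 + 0.511219 + 0.524805 = 1.557983

H = 1.558 bits/symbol


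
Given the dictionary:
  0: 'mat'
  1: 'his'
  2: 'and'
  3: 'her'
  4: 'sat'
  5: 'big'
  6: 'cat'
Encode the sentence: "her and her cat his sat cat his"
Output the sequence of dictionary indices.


Look up each word in the dictionary:
  'her' -> 3
  'and' -> 2
  'her' -> 3
  'cat' -> 6
  'his' -> 1
  'sat' -> 4
  'cat' -> 6
  'his' -> 1

Encoded: [3, 2, 3, 6, 1, 4, 6, 1]


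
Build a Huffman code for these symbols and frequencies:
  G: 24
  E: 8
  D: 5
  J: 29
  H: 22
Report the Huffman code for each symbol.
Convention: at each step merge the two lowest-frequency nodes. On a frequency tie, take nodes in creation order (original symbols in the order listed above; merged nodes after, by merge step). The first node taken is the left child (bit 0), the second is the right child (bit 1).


Huffman tree construction:
Step 1: Merge D(5) + E(8) = 13
Step 2: Merge (D+E)(13) + H(22) = 35
Step 3: Merge G(24) + J(29) = 53
Step 4: Merge ((D+E)+H)(35) + (G+J)(53) = 88
Read each symbol's code off the tree from the root (left child = 0, right child = 1).

Codes:
  G: 10 (length 2)
  E: 001 (length 3)
  D: 000 (length 3)
  J: 11 (length 2)
  H: 01 (length 2)
Average code length: 189/88 = 2.1477 bits/symbol


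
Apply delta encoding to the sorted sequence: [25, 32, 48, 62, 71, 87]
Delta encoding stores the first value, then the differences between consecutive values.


First value: 25
Deltas:
  32 - 25 = 7
  48 - 32 = 16
  62 - 48 = 14
  71 - 62 = 9
  87 - 71 = 16


Delta encoded: [25, 7, 16, 14, 9, 16]


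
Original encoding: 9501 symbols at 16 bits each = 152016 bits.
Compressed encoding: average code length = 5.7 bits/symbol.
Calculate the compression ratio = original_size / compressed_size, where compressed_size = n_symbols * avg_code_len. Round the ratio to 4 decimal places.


original_size = n_symbols * orig_bits = 9501 * 16 = 152016 bits
compressed_size = n_symbols * avg_code_len = 9501 * 5.7 = 54155.7 bits
ratio = original_size / compressed_size = 152016 / 54155.7 = 2.807

Compression ratio = 2.807


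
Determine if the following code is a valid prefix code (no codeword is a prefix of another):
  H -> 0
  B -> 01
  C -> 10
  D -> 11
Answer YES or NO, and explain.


Checking each pair (does one codeword prefix another?):
  H='0' vs B='01': prefix -- VIOLATION

NO -- this is NOT a valid prefix code. H (0) is a prefix of B (01).


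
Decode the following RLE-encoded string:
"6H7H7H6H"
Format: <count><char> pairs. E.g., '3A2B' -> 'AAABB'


Expanding each <count><char> pair:
  6H -> 'HHHHHH'
  7H -> 'HHHHHHH'
  7H -> 'HHHHHHH'
  6H -> 'HHHHHH'

Decoded = HHHHHHHHHHHHHHHHHHHHHHHHHH


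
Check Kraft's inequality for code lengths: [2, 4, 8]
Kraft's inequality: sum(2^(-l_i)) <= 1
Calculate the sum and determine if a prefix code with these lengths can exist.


Sum = 2^(-2) + 2^(-4) + 2^(-8)
    = 0.25 + 0.0625 + 0.00390625
    = 81/256 = 0.31640625
Since 0.31640625 <= 1, Kraft's inequality IS satisfied.
A prefix code with these lengths CAN exist.

Kraft sum = 0.31640625. Satisfied.


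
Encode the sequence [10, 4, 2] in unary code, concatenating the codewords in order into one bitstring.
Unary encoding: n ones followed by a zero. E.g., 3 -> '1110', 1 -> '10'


Encode each number as n ones followed by a terminating 0:
  10 -> 11111111110 (11 bits)
  4 -> 11110 (5 bits)
  2 -> 110 (3 bits)
Total length = 11 + 5 + 3 = 19 bits.

Unary([10, 4, 2]) = 1111111111011110110 (19 bits)


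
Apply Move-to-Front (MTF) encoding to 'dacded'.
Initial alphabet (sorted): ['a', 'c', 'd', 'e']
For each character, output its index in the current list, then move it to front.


MTF encoding:
'd': index 2 in ['a', 'c', 'd', 'e'] -> ['d', 'a', 'c', 'e']
'a': index 1 in ['d', 'a', 'c', 'e'] -> ['a', 'd', 'c', 'e']
'c': index 2 in ['a', 'd', 'c', 'e'] -> ['c', 'a', 'd', 'e']
'd': index 2 in ['c', 'a', 'd', 'e'] -> ['d', 'c', 'a', 'e']
'e': index 3 in ['d', 'c', 'a', 'e'] -> ['e', 'd', 'c', 'a']
'd': index 1 in ['e', 'd', 'c', 'a'] -> ['d', 'e', 'c', 'a']


Output: [2, 1, 2, 2, 3, 1]


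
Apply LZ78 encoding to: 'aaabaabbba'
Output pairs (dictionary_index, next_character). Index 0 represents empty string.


LZ78 encoding steps:
Dictionary: {0: ''}
Step 1: w='' (idx 0), next='a' -> output (0, 'a'), add 'a' as idx 1
Step 2: w='a' (idx 1), next='a' -> output (1, 'a'), add 'aa' as idx 2
Step 3: w='' (idx 0), next='b' -> output (0, 'b'), add 'b' as idx 3
Step 4: w='aa' (idx 2), next='b' -> output (2, 'b'), add 'aab' as idx 4
Step 5: w='b' (idx 3), next='b' -> output (3, 'b'), add 'bb' as idx 5
Step 6: w='a' (idx 1), end of input -> output (1, '')


Encoded: [(0, 'a'), (1, 'a'), (0, 'b'), (2, 'b'), (3, 'b'), (1, '')]


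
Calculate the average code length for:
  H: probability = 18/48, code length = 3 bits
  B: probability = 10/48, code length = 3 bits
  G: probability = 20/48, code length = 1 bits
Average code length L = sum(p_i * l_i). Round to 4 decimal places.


Weighted contributions p_i * l_i:
  H: (18/48) * 3 = 54/48
  B: (10/48) * 3 = 30/48
  G: (20/48) * 1 = 20/48
Sum = (54 + 30 + 20)/48 = 104/48

L = 104/48 = 2.1667 bits/symbol


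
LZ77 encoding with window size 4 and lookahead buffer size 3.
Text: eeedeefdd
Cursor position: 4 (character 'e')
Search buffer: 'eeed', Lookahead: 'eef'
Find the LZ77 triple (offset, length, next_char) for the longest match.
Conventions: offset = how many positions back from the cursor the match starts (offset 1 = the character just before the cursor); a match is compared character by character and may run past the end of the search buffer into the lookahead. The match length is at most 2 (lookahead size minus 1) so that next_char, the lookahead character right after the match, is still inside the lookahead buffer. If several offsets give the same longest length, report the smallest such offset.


Try each offset into the search buffer:
  offset=1 (pos 3, char 'd'): match length 0
  offset=2 (pos 2, char 'e'): match length 1
  offset=3 (pos 1, char 'e'): match length 2
  offset=4 (pos 0, char 'e'): match length 2
Longest match has length 2, found at offsets 3, 4; take the smallest, offset 3.
next_char = character at position 4 + 2 = 6 -> 'f'

Best match: offset=3, length=2 (matching 'ee' starting at position 1)
LZ77 triple: (3, 2, 'f')


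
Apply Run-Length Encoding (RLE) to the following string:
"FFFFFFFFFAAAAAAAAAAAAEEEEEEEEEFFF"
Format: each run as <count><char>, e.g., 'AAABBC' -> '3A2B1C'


Scanning runs left to right:
  i=0: run of 'F' x 9 -> '9F'
  i=9: run of 'A' x 12 -> '12A'
  i=21: run of 'E' x 9 -> '9E'
  i=30: run of 'F' x 3 -> '3F'

RLE = 9F12A9E3F


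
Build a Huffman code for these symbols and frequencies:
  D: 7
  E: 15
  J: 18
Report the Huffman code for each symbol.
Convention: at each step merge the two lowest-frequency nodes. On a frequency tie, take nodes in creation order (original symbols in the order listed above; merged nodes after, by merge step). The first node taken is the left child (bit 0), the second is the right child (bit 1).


Huffman tree construction:
Step 1: Merge D(7) + E(15) = 22
Step 2: Merge J(18) + (D+E)(22) = 40
Read each symbol's code off the tree from the root (left child = 0, right child = 1).

Codes:
  D: 10 (length 2)
  E: 11 (length 2)
  J: 0 (length 1)
Average code length: 62/40 = 1.5500 bits/symbol


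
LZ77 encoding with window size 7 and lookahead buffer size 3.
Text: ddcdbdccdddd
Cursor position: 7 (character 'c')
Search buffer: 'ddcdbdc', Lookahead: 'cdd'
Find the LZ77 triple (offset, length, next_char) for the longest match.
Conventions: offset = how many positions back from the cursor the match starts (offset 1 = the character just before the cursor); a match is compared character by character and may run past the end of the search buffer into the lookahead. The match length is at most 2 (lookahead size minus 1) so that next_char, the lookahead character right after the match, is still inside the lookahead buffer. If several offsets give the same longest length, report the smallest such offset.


Try each offset into the search buffer:
  offset=1 (pos 6, char 'c'): match length 1
  offset=2 (pos 5, char 'd'): match length 0
  offset=3 (pos 4, char 'b'): match length 0
  offset=4 (pos 3, char 'd'): match length 0
  offset=5 (pos 2, char 'c'): match length 2
  offset=6 (pos 1, char 'd'): match length 0
  offset=7 (pos 0, char 'd'): match length 0
Longest match has length 2 at offset 5.
next_char = character at position 7 + 2 = 9 -> 'd'

Best match: offset=5, length=2 (matching 'cd' starting at position 2)
LZ77 triple: (5, 2, 'd')


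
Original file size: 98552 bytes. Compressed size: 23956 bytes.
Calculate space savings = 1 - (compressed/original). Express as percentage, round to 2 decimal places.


ratio = compressed/original = 23956/98552 = 0.24308
savings = 1 - ratio = 1 - 0.24308 = 0.75692
as a percentage: 0.75692 * 100 = 75.69%

Space savings = 1 - 23956/98552 = 75.69%


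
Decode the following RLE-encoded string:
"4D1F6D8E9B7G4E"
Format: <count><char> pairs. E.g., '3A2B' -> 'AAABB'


Expanding each <count><char> pair:
  4D -> 'DDDD'
  1F -> 'F'
  6D -> 'DDDDDD'
  8E -> 'EEEEEEEE'
  9B -> 'BBBBBBBBB'
  7G -> 'GGGGGGG'
  4E -> 'EEEE'

Decoded = DDDDFDDDDDDEEEEEEEEBBBBBBBBBGGGGGGGEEEE


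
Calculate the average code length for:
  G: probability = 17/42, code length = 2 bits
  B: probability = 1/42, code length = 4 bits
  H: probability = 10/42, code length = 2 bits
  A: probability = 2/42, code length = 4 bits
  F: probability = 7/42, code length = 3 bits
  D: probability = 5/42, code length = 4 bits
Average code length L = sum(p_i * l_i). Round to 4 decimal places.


Weighted contributions p_i * l_i:
  G: (17/42) * 2 = 34/42
  B: (1/42) * 4 = 4/42
  H: (10/42) * 2 = 20/42
  A: (2/42) * 4 = 8/42
  F: (7/42) * 3 = 21/42
  D: (5/42) * 4 = 20/42
Sum = (34 + 4 + 20 + 8 + 21 + 20)/42 = 107/42

L = 107/42 = 2.5476 bits/symbol


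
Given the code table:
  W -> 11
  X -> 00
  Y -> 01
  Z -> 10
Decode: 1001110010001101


Decoding:
10 -> Z
01 -> Y
11 -> W
00 -> X
10 -> Z
00 -> X
11 -> W
01 -> Y


Result: ZYWXZXWY


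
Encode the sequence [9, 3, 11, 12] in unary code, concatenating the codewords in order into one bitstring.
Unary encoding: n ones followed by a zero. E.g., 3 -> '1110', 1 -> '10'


Encode each number as n ones followed by a terminating 0:
  9 -> 1111111110 (10 bits)
  3 -> 1110 (4 bits)
  11 -> 111111111110 (12 bits)
  12 -> 1111111111110 (13 bits)
Total length = 10 + 4 + 12 + 13 = 39 bits.

Unary([9, 3, 11, 12]) = 111111111011101111111111101111111111110 (39 bits)


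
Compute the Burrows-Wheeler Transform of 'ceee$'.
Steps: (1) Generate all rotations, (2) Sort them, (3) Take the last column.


Rotations (sorted):
  0: $ceee -> last char: e
  1: ceee$ -> last char: $
  2: e$cee -> last char: e
  3: ee$ce -> last char: e
  4: eee$c -> last char: c


BWT = e$eec


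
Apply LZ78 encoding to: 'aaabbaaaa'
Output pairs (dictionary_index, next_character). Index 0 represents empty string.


LZ78 encoding steps:
Dictionary: {0: ''}
Step 1: w='' (idx 0), next='a' -> output (0, 'a'), add 'a' as idx 1
Step 2: w='a' (idx 1), next='a' -> output (1, 'a'), add 'aa' as idx 2
Step 3: w='' (idx 0), next='b' -> output (0, 'b'), add 'b' as idx 3
Step 4: w='b' (idx 3), next='a' -> output (3, 'a'), add 'ba' as idx 4
Step 5: w='aa' (idx 2), next='a' -> output (2, 'a'), add 'aaa' as idx 5


Encoded: [(0, 'a'), (1, 'a'), (0, 'b'), (3, 'a'), (2, 'a')]


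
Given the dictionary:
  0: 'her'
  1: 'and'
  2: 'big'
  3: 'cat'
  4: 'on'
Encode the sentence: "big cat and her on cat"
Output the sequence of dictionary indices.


Look up each word in the dictionary:
  'big' -> 2
  'cat' -> 3
  'and' -> 1
  'her' -> 0
  'on' -> 4
  'cat' -> 3

Encoded: [2, 3, 1, 0, 4, 3]


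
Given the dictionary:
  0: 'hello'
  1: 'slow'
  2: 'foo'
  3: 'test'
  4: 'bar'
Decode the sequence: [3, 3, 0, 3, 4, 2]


Look up each index in the dictionary:
  3 -> 'test'
  3 -> 'test'
  0 -> 'hello'
  3 -> 'test'
  4 -> 'bar'
  2 -> 'foo'

Decoded: "test test hello test bar foo"


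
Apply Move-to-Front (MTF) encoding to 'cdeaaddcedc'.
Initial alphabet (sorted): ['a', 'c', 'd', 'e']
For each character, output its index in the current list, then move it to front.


MTF encoding:
'c': index 1 in ['a', 'c', 'd', 'e'] -> ['c', 'a', 'd', 'e']
'd': index 2 in ['c', 'a', 'd', 'e'] -> ['d', 'c', 'a', 'e']
'e': index 3 in ['d', 'c', 'a', 'e'] -> ['e', 'd', 'c', 'a']
'a': index 3 in ['e', 'd', 'c', 'a'] -> ['a', 'e', 'd', 'c']
'a': index 0 in ['a', 'e', 'd', 'c'] -> ['a', 'e', 'd', 'c']
'd': index 2 in ['a', 'e', 'd', 'c'] -> ['d', 'a', 'e', 'c']
'd': index 0 in ['d', 'a', 'e', 'c'] -> ['d', 'a', 'e', 'c']
'c': index 3 in ['d', 'a', 'e', 'c'] -> ['c', 'd', 'a', 'e']
'e': index 3 in ['c', 'd', 'a', 'e'] -> ['e', 'c', 'd', 'a']
'd': index 2 in ['e', 'c', 'd', 'a'] -> ['d', 'e', 'c', 'a']
'c': index 2 in ['d', 'e', 'c', 'a'] -> ['c', 'd', 'e', 'a']


Output: [1, 2, 3, 3, 0, 2, 0, 3, 3, 2, 2]


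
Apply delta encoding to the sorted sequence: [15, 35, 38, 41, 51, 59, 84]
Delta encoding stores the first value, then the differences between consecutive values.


First value: 15
Deltas:
  35 - 15 = 20
  38 - 35 = 3
  41 - 38 = 3
  51 - 41 = 10
  59 - 51 = 8
  84 - 59 = 25


Delta encoded: [15, 20, 3, 3, 10, 8, 25]


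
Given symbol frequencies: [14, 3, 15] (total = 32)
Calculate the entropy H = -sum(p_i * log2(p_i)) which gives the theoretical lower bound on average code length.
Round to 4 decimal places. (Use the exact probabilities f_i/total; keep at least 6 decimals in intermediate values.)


Per-symbol terms -p_i * log2(p_i) with p_i = f_i/32:
  p = 14/32 = 0.437500: log2(p) = -1.192645, -p*log2(p) = 0.521782
  p = 3/32 = 0.093750: log2(p) = -3.415037, -p*log2(p) = 0.320160
  p = 15/32 = 0.468750: log2(p) = -1.093109, -p*log2(p) = 0.512395
H = 0.521782 + 0.320160 + 0.512395 = 1.354337

H = 1.3543 bits/symbol


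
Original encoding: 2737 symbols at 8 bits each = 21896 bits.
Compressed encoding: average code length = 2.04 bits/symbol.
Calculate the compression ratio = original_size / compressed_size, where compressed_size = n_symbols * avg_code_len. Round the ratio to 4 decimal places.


original_size = n_symbols * orig_bits = 2737 * 8 = 21896 bits
compressed_size = n_symbols * avg_code_len = 2737 * 2.04 = 5583.48 bits
ratio = original_size / compressed_size = 21896 / 5583.48 = 3.9216

Compression ratio = 3.9216


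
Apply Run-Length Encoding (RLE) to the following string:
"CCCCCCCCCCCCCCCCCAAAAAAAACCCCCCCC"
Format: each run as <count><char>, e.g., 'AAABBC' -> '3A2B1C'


Scanning runs left to right:
  i=0: run of 'C' x 17 -> '17C'
  i=17: run of 'A' x 8 -> '8A'
  i=25: run of 'C' x 8 -> '8C'

RLE = 17C8A8C


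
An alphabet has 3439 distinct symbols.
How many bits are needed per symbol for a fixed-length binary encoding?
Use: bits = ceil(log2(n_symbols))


log2(3439) = 11.7478
Bracket: 2^11 = 2048 < 3439 <= 2^12 = 4096
So ceil(log2(3439)) = 12

bits = ceil(log2(3439)) = ceil(11.7478) = 12 bits


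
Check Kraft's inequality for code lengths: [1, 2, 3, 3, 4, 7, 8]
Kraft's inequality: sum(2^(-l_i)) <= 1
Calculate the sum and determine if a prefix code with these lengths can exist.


Sum = 2^(-1) + 2^(-2) + 2^(-3) + 2^(-3) + 2^(-4) + 2^(-7) + 2^(-8)
    = 0.5 + 0.25 + 0.125 + 0.125 + 0.0625 + 0.0078125 + 0.00390625
    = 275/256 = 1.07421875
Since 1.07421875 > 1, Kraft's inequality is NOT satisfied.
A prefix code with these lengths CANNOT exist.

Kraft sum = 1.07421875. Not satisfied.


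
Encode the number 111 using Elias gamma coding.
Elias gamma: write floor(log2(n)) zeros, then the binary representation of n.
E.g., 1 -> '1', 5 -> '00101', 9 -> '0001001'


num_bits = floor(log2(111)) + 1 = 7
leading_zeros = num_bits - 1 = 6
binary(111) = 1101111

Elias gamma(111) = '000000' + '1101111' = 0000001101111 (13 bits)


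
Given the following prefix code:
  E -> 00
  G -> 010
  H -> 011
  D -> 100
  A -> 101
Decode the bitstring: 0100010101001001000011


Decoding step by step:
Bits 010 -> G
Bits 00 -> E
Bits 101 -> A
Bits 010 -> G
Bits 010 -> G
Bits 010 -> G
Bits 00 -> E
Bits 011 -> H


Decoded message: GEAGGGEH


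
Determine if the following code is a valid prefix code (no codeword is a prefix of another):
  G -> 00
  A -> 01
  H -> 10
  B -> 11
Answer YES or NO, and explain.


Checking each pair (does one codeword prefix another?):
  G='00' vs A='01': no prefix
  G='00' vs H='10': no prefix
  G='00' vs B='11': no prefix
  A='01' vs G='00': no prefix
  A='01' vs H='10': no prefix
  A='01' vs B='11': no prefix
  H='10' vs G='00': no prefix
  H='10' vs A='01': no prefix
  H='10' vs B='11': no prefix
  B='11' vs G='00': no prefix
  B='11' vs A='01': no prefix
  B='11' vs H='10': no prefix
No violation found over all pairs.

YES -- this is a valid prefix code. No codeword is a prefix of any other codeword.


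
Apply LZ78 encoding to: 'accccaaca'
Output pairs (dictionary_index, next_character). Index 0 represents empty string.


LZ78 encoding steps:
Dictionary: {0: ''}
Step 1: w='' (idx 0), next='a' -> output (0, 'a'), add 'a' as idx 1
Step 2: w='' (idx 0), next='c' -> output (0, 'c'), add 'c' as idx 2
Step 3: w='c' (idx 2), next='c' -> output (2, 'c'), add 'cc' as idx 3
Step 4: w='c' (idx 2), next='a' -> output (2, 'a'), add 'ca' as idx 4
Step 5: w='a' (idx 1), next='c' -> output (1, 'c'), add 'ac' as idx 5
Step 6: w='a' (idx 1), end of input -> output (1, '')


Encoded: [(0, 'a'), (0, 'c'), (2, 'c'), (2, 'a'), (1, 'c'), (1, '')]


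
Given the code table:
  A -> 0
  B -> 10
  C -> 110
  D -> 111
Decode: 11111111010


Decoding:
111 -> D
111 -> D
110 -> C
10 -> B


Result: DDCB


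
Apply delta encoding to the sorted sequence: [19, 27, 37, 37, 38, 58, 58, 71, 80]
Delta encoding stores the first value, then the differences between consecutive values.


First value: 19
Deltas:
  27 - 19 = 8
  37 - 27 = 10
  37 - 37 = 0
  38 - 37 = 1
  58 - 38 = 20
  58 - 58 = 0
  71 - 58 = 13
  80 - 71 = 9


Delta encoded: [19, 8, 10, 0, 1, 20, 0, 13, 9]


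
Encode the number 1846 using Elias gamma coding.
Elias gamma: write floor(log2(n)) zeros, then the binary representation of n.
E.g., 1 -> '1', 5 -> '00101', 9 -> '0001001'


num_bits = floor(log2(1846)) + 1 = 11
leading_zeros = num_bits - 1 = 10
binary(1846) = 11100110110

Elias gamma(1846) = '0000000000' + '11100110110' = 000000000011100110110 (21 bits)


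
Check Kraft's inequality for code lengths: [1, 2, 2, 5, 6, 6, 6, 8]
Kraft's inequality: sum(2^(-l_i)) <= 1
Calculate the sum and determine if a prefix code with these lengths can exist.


Sum = 2^(-1) + 2^(-2) + 2^(-2) + 2^(-5) + 2^(-6) + 2^(-6) + 2^(-6) + 2^(-8)
    = 0.5 + 0.25 + 0.25 + 0.03125 + 0.015625 + 0.015625 + 0.015625 + 0.00390625
    = 277/256 = 1.08203125
Since 1.08203125 > 1, Kraft's inequality is NOT satisfied.
A prefix code with these lengths CANNOT exist.

Kraft sum = 1.08203125. Not satisfied.


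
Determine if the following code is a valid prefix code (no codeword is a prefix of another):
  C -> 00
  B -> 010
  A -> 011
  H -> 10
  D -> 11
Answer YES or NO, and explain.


Checking each pair (does one codeword prefix another?):
  C='00' vs B='010': no prefix
  C='00' vs A='011': no prefix
  C='00' vs H='10': no prefix
  C='00' vs D='11': no prefix
  B='010' vs C='00': no prefix
  B='010' vs A='011': no prefix
  B='010' vs H='10': no prefix
  B='010' vs D='11': no prefix
  A='011' vs C='00': no prefix
  A='011' vs B='010': no prefix
  A='011' vs H='10': no prefix
  A='011' vs D='11': no prefix
  H='10' vs C='00': no prefix
  H='10' vs B='010': no prefix
  H='10' vs A='011': no prefix
  H='10' vs D='11': no prefix
  D='11' vs C='00': no prefix
  D='11' vs B='010': no prefix
  D='11' vs A='011': no prefix
  D='11' vs H='10': no prefix
No violation found over all pairs.

YES -- this is a valid prefix code. No codeword is a prefix of any other codeword.


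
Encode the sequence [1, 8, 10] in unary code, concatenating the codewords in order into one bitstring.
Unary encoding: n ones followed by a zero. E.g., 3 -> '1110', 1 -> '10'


Encode each number as n ones followed by a terminating 0:
  1 -> 10 (2 bits)
  8 -> 111111110 (9 bits)
  10 -> 11111111110 (11 bits)
Total length = 2 + 9 + 11 = 22 bits.

Unary([1, 8, 10]) = 1011111111011111111110 (22 bits)
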